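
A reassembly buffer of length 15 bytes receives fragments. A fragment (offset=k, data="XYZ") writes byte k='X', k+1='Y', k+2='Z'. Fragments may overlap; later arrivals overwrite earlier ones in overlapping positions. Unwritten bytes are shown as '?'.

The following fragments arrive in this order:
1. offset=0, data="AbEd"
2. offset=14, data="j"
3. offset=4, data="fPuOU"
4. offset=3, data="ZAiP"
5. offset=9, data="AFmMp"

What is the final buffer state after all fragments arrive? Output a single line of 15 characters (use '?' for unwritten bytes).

Fragment 1: offset=0 data="AbEd" -> buffer=AbEd???????????
Fragment 2: offset=14 data="j" -> buffer=AbEd??????????j
Fragment 3: offset=4 data="fPuOU" -> buffer=AbEdfPuOU?????j
Fragment 4: offset=3 data="ZAiP" -> buffer=AbEZAiPOU?????j
Fragment 5: offset=9 data="AFmMp" -> buffer=AbEZAiPOUAFmMpj

Answer: AbEZAiPOUAFmMpj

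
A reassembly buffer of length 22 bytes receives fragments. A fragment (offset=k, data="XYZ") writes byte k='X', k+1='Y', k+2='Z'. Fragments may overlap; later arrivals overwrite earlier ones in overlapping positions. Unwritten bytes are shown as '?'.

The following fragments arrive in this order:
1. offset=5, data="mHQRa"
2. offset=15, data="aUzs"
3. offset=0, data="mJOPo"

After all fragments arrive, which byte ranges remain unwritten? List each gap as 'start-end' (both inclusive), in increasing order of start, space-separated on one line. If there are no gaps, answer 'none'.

Fragment 1: offset=5 len=5
Fragment 2: offset=15 len=4
Fragment 3: offset=0 len=5
Gaps: 10-14 19-21

Answer: 10-14 19-21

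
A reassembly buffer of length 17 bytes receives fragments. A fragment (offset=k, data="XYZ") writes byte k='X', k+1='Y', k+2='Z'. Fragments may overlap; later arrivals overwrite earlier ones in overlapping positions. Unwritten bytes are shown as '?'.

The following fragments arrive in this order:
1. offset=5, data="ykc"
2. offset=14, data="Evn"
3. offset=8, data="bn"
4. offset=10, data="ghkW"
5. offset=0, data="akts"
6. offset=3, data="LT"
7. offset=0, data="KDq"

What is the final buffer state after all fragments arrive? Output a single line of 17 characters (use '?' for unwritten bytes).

Answer: KDqLTykcbnghkWEvn

Derivation:
Fragment 1: offset=5 data="ykc" -> buffer=?????ykc?????????
Fragment 2: offset=14 data="Evn" -> buffer=?????ykc??????Evn
Fragment 3: offset=8 data="bn" -> buffer=?????ykcbn????Evn
Fragment 4: offset=10 data="ghkW" -> buffer=?????ykcbnghkWEvn
Fragment 5: offset=0 data="akts" -> buffer=akts?ykcbnghkWEvn
Fragment 6: offset=3 data="LT" -> buffer=aktLTykcbnghkWEvn
Fragment 7: offset=0 data="KDq" -> buffer=KDqLTykcbnghkWEvn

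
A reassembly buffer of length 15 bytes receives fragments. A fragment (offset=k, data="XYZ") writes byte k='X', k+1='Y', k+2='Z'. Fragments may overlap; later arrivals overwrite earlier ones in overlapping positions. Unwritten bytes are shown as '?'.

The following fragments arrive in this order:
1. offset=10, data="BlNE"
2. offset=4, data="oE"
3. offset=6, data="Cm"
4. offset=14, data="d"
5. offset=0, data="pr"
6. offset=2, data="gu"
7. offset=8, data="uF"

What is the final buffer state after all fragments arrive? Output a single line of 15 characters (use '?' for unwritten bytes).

Answer: prguoECmuFBlNEd

Derivation:
Fragment 1: offset=10 data="BlNE" -> buffer=??????????BlNE?
Fragment 2: offset=4 data="oE" -> buffer=????oE????BlNE?
Fragment 3: offset=6 data="Cm" -> buffer=????oECm??BlNE?
Fragment 4: offset=14 data="d" -> buffer=????oECm??BlNEd
Fragment 5: offset=0 data="pr" -> buffer=pr??oECm??BlNEd
Fragment 6: offset=2 data="gu" -> buffer=prguoECm??BlNEd
Fragment 7: offset=8 data="uF" -> buffer=prguoECmuFBlNEd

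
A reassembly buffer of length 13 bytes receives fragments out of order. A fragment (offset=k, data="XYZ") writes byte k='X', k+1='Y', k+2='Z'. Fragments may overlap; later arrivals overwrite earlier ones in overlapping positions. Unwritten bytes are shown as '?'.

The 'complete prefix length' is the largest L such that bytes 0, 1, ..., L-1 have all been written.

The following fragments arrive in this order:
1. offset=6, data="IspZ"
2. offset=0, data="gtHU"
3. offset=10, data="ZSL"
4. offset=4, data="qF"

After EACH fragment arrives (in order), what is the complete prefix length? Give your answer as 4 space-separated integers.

Fragment 1: offset=6 data="IspZ" -> buffer=??????IspZ??? -> prefix_len=0
Fragment 2: offset=0 data="gtHU" -> buffer=gtHU??IspZ??? -> prefix_len=4
Fragment 3: offset=10 data="ZSL" -> buffer=gtHU??IspZZSL -> prefix_len=4
Fragment 4: offset=4 data="qF" -> buffer=gtHUqFIspZZSL -> prefix_len=13

Answer: 0 4 4 13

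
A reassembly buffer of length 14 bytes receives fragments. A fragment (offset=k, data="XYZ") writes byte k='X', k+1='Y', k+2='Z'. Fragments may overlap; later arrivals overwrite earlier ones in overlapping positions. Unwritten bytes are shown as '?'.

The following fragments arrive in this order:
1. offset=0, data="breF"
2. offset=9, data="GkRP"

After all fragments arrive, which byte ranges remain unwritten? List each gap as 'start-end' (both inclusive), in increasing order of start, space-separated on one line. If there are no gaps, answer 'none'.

Fragment 1: offset=0 len=4
Fragment 2: offset=9 len=4
Gaps: 4-8 13-13

Answer: 4-8 13-13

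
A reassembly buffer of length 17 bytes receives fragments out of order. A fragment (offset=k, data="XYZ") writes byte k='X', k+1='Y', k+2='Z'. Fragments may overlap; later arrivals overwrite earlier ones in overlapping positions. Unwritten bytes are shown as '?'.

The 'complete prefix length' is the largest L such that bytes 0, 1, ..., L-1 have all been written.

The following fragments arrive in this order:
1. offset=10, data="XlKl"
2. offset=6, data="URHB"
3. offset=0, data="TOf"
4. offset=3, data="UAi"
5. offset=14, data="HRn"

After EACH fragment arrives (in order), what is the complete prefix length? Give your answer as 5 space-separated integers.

Answer: 0 0 3 14 17

Derivation:
Fragment 1: offset=10 data="XlKl" -> buffer=??????????XlKl??? -> prefix_len=0
Fragment 2: offset=6 data="URHB" -> buffer=??????URHBXlKl??? -> prefix_len=0
Fragment 3: offset=0 data="TOf" -> buffer=TOf???URHBXlKl??? -> prefix_len=3
Fragment 4: offset=3 data="UAi" -> buffer=TOfUAiURHBXlKl??? -> prefix_len=14
Fragment 5: offset=14 data="HRn" -> buffer=TOfUAiURHBXlKlHRn -> prefix_len=17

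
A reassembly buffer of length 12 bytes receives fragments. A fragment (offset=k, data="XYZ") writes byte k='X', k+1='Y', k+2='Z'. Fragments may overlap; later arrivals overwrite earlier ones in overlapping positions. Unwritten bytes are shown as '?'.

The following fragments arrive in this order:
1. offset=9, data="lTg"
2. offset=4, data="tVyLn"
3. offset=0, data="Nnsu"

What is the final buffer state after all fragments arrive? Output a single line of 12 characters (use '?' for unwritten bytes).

Fragment 1: offset=9 data="lTg" -> buffer=?????????lTg
Fragment 2: offset=4 data="tVyLn" -> buffer=????tVyLnlTg
Fragment 3: offset=0 data="Nnsu" -> buffer=NnsutVyLnlTg

Answer: NnsutVyLnlTg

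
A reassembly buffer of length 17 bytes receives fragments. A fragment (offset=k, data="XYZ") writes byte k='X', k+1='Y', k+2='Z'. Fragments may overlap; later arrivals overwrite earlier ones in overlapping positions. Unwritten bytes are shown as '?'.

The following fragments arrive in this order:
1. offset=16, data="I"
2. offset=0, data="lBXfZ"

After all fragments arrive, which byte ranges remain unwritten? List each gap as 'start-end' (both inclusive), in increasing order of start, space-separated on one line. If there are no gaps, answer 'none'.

Fragment 1: offset=16 len=1
Fragment 2: offset=0 len=5
Gaps: 5-15

Answer: 5-15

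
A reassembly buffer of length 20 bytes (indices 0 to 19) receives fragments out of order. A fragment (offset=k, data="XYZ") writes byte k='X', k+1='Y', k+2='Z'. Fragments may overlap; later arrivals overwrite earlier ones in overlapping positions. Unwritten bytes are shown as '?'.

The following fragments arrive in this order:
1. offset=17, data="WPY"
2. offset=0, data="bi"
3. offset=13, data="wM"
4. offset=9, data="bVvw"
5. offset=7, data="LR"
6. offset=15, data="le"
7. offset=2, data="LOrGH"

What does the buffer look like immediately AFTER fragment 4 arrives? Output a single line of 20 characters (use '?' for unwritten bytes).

Fragment 1: offset=17 data="WPY" -> buffer=?????????????????WPY
Fragment 2: offset=0 data="bi" -> buffer=bi???????????????WPY
Fragment 3: offset=13 data="wM" -> buffer=bi???????????wM??WPY
Fragment 4: offset=9 data="bVvw" -> buffer=bi???????bVvwwM??WPY

Answer: bi???????bVvwwM??WPY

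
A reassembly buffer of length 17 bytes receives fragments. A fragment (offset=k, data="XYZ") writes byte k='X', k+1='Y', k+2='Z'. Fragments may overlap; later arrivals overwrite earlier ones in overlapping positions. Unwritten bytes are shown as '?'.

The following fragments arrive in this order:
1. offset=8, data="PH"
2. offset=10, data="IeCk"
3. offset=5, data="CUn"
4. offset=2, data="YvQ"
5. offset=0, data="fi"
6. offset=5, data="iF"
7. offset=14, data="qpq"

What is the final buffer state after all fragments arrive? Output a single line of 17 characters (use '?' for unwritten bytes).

Fragment 1: offset=8 data="PH" -> buffer=????????PH???????
Fragment 2: offset=10 data="IeCk" -> buffer=????????PHIeCk???
Fragment 3: offset=5 data="CUn" -> buffer=?????CUnPHIeCk???
Fragment 4: offset=2 data="YvQ" -> buffer=??YvQCUnPHIeCk???
Fragment 5: offset=0 data="fi" -> buffer=fiYvQCUnPHIeCk???
Fragment 6: offset=5 data="iF" -> buffer=fiYvQiFnPHIeCk???
Fragment 7: offset=14 data="qpq" -> buffer=fiYvQiFnPHIeCkqpq

Answer: fiYvQiFnPHIeCkqpq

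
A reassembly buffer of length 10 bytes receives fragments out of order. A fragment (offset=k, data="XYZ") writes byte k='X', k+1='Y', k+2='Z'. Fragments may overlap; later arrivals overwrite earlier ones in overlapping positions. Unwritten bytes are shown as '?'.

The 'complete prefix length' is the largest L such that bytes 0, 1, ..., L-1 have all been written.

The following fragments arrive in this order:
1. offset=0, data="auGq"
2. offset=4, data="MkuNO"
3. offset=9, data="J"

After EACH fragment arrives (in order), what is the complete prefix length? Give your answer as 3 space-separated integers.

Answer: 4 9 10

Derivation:
Fragment 1: offset=0 data="auGq" -> buffer=auGq?????? -> prefix_len=4
Fragment 2: offset=4 data="MkuNO" -> buffer=auGqMkuNO? -> prefix_len=9
Fragment 3: offset=9 data="J" -> buffer=auGqMkuNOJ -> prefix_len=10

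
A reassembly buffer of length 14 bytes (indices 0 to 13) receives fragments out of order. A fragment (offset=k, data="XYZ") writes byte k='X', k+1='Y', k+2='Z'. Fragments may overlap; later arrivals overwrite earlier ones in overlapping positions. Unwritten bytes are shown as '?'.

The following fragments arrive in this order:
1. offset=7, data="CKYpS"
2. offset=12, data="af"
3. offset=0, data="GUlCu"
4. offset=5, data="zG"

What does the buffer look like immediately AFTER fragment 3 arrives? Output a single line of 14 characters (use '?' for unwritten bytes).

Answer: GUlCu??CKYpSaf

Derivation:
Fragment 1: offset=7 data="CKYpS" -> buffer=???????CKYpS??
Fragment 2: offset=12 data="af" -> buffer=???????CKYpSaf
Fragment 3: offset=0 data="GUlCu" -> buffer=GUlCu??CKYpSaf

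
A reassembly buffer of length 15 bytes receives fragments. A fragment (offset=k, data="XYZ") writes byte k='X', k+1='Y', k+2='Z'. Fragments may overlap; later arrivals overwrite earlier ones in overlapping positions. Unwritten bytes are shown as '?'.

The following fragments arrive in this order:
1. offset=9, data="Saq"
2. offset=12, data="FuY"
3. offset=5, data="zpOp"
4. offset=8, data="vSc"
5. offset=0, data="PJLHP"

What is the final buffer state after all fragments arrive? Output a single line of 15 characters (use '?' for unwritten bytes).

Answer: PJLHPzpOvScqFuY

Derivation:
Fragment 1: offset=9 data="Saq" -> buffer=?????????Saq???
Fragment 2: offset=12 data="FuY" -> buffer=?????????SaqFuY
Fragment 3: offset=5 data="zpOp" -> buffer=?????zpOpSaqFuY
Fragment 4: offset=8 data="vSc" -> buffer=?????zpOvScqFuY
Fragment 5: offset=0 data="PJLHP" -> buffer=PJLHPzpOvScqFuY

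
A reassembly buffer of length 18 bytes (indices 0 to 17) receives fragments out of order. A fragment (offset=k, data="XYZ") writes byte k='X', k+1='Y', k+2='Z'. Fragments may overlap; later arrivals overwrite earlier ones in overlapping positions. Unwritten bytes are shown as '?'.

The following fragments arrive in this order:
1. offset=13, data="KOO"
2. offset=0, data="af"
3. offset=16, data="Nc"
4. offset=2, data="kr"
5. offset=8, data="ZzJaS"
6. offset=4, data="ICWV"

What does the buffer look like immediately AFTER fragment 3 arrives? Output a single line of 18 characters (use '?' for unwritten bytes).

Fragment 1: offset=13 data="KOO" -> buffer=?????????????KOO??
Fragment 2: offset=0 data="af" -> buffer=af???????????KOO??
Fragment 3: offset=16 data="Nc" -> buffer=af???????????KOONc

Answer: af???????????KOONc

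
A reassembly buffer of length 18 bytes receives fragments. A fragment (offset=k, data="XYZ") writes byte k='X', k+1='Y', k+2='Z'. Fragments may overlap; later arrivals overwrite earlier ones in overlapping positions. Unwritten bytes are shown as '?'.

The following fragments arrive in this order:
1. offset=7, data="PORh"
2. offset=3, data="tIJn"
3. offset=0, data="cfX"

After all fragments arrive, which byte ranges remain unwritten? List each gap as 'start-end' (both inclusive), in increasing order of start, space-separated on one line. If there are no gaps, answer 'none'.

Fragment 1: offset=7 len=4
Fragment 2: offset=3 len=4
Fragment 3: offset=0 len=3
Gaps: 11-17

Answer: 11-17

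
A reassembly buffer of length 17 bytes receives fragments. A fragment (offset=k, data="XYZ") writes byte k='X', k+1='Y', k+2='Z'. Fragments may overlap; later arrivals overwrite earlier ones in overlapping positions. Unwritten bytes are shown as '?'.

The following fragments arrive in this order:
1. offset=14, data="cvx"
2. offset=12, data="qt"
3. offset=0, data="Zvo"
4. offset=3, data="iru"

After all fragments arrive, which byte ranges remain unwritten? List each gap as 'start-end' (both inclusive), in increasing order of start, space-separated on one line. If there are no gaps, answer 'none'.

Answer: 6-11

Derivation:
Fragment 1: offset=14 len=3
Fragment 2: offset=12 len=2
Fragment 3: offset=0 len=3
Fragment 4: offset=3 len=3
Gaps: 6-11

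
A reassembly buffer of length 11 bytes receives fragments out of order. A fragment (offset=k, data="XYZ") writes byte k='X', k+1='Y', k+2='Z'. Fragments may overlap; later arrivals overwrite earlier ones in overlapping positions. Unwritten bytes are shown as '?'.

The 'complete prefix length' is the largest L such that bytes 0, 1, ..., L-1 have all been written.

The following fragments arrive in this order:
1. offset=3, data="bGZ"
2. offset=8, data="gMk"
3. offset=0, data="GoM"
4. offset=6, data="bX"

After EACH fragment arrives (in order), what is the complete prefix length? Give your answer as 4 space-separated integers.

Answer: 0 0 6 11

Derivation:
Fragment 1: offset=3 data="bGZ" -> buffer=???bGZ????? -> prefix_len=0
Fragment 2: offset=8 data="gMk" -> buffer=???bGZ??gMk -> prefix_len=0
Fragment 3: offset=0 data="GoM" -> buffer=GoMbGZ??gMk -> prefix_len=6
Fragment 4: offset=6 data="bX" -> buffer=GoMbGZbXgMk -> prefix_len=11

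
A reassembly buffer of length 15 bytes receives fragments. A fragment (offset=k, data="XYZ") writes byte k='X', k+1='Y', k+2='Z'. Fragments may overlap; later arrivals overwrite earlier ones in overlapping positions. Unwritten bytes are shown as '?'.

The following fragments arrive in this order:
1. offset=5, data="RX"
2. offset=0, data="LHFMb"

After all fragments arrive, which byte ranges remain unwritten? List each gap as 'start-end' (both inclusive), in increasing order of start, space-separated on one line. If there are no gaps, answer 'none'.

Answer: 7-14

Derivation:
Fragment 1: offset=5 len=2
Fragment 2: offset=0 len=5
Gaps: 7-14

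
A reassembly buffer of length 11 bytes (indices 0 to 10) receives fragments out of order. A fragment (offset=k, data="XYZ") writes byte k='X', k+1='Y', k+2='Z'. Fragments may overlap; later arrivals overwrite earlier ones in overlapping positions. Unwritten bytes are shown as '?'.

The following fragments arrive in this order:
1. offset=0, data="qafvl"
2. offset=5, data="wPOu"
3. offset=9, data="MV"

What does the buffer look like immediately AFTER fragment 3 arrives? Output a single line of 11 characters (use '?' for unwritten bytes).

Fragment 1: offset=0 data="qafvl" -> buffer=qafvl??????
Fragment 2: offset=5 data="wPOu" -> buffer=qafvlwPOu??
Fragment 3: offset=9 data="MV" -> buffer=qafvlwPOuMV

Answer: qafvlwPOuMV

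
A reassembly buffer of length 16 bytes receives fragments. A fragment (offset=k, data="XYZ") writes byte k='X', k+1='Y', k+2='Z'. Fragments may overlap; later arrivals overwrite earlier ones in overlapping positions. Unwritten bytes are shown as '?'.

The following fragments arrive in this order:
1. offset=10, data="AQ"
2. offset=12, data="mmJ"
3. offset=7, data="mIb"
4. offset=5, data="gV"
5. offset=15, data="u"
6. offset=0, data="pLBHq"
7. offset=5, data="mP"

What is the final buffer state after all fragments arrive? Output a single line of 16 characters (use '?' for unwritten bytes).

Fragment 1: offset=10 data="AQ" -> buffer=??????????AQ????
Fragment 2: offset=12 data="mmJ" -> buffer=??????????AQmmJ?
Fragment 3: offset=7 data="mIb" -> buffer=???????mIbAQmmJ?
Fragment 4: offset=5 data="gV" -> buffer=?????gVmIbAQmmJ?
Fragment 5: offset=15 data="u" -> buffer=?????gVmIbAQmmJu
Fragment 6: offset=0 data="pLBHq" -> buffer=pLBHqgVmIbAQmmJu
Fragment 7: offset=5 data="mP" -> buffer=pLBHqmPmIbAQmmJu

Answer: pLBHqmPmIbAQmmJu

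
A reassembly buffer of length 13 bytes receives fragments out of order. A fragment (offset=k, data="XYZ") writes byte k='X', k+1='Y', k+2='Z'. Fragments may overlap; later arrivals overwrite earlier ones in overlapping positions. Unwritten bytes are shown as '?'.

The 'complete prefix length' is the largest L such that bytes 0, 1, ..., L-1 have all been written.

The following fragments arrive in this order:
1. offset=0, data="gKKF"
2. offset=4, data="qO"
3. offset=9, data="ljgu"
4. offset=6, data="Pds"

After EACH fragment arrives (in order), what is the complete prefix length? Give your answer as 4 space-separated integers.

Fragment 1: offset=0 data="gKKF" -> buffer=gKKF????????? -> prefix_len=4
Fragment 2: offset=4 data="qO" -> buffer=gKKFqO??????? -> prefix_len=6
Fragment 3: offset=9 data="ljgu" -> buffer=gKKFqO???ljgu -> prefix_len=6
Fragment 4: offset=6 data="Pds" -> buffer=gKKFqOPdsljgu -> prefix_len=13

Answer: 4 6 6 13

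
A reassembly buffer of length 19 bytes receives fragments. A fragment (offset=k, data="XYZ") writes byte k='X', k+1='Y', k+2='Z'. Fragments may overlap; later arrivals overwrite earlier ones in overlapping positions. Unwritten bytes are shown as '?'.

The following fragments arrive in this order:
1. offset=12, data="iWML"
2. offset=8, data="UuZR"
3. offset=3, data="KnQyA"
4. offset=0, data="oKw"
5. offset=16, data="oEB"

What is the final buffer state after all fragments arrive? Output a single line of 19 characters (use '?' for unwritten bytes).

Fragment 1: offset=12 data="iWML" -> buffer=????????????iWML???
Fragment 2: offset=8 data="UuZR" -> buffer=????????UuZRiWML???
Fragment 3: offset=3 data="KnQyA" -> buffer=???KnQyAUuZRiWML???
Fragment 4: offset=0 data="oKw" -> buffer=oKwKnQyAUuZRiWML???
Fragment 5: offset=16 data="oEB" -> buffer=oKwKnQyAUuZRiWMLoEB

Answer: oKwKnQyAUuZRiWMLoEB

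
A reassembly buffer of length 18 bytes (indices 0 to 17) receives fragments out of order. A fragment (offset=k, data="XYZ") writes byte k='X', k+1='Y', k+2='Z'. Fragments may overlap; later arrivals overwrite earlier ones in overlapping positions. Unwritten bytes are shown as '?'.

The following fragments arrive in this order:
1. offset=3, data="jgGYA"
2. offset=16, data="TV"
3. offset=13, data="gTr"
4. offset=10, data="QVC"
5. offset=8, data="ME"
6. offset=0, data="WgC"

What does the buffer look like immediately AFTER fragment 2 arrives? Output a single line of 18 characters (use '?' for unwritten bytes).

Answer: ???jgGYA????????TV

Derivation:
Fragment 1: offset=3 data="jgGYA" -> buffer=???jgGYA??????????
Fragment 2: offset=16 data="TV" -> buffer=???jgGYA????????TV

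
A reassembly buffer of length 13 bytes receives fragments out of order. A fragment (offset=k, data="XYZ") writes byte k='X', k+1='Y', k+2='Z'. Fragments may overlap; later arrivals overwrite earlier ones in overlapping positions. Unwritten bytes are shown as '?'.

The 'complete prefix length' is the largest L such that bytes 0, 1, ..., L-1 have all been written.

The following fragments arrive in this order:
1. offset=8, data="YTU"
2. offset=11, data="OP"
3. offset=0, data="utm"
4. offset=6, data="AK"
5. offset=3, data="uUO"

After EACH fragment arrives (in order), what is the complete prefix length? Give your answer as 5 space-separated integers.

Answer: 0 0 3 3 13

Derivation:
Fragment 1: offset=8 data="YTU" -> buffer=????????YTU?? -> prefix_len=0
Fragment 2: offset=11 data="OP" -> buffer=????????YTUOP -> prefix_len=0
Fragment 3: offset=0 data="utm" -> buffer=utm?????YTUOP -> prefix_len=3
Fragment 4: offset=6 data="AK" -> buffer=utm???AKYTUOP -> prefix_len=3
Fragment 5: offset=3 data="uUO" -> buffer=utmuUOAKYTUOP -> prefix_len=13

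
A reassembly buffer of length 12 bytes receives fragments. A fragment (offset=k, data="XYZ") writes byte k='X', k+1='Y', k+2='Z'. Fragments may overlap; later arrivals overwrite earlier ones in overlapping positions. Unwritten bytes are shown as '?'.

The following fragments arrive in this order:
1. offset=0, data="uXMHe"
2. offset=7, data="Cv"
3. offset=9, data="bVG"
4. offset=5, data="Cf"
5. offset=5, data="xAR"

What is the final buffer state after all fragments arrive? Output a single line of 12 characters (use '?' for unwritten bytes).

Answer: uXMHexARvbVG

Derivation:
Fragment 1: offset=0 data="uXMHe" -> buffer=uXMHe???????
Fragment 2: offset=7 data="Cv" -> buffer=uXMHe??Cv???
Fragment 3: offset=9 data="bVG" -> buffer=uXMHe??CvbVG
Fragment 4: offset=5 data="Cf" -> buffer=uXMHeCfCvbVG
Fragment 5: offset=5 data="xAR" -> buffer=uXMHexARvbVG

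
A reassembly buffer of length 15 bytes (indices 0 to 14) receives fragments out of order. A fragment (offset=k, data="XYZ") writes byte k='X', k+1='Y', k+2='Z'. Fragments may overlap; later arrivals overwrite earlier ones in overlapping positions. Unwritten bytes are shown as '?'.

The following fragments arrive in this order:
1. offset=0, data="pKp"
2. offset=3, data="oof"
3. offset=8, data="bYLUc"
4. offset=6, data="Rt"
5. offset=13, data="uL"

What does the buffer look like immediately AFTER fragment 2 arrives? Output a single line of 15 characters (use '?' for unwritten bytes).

Answer: pKpoof?????????

Derivation:
Fragment 1: offset=0 data="pKp" -> buffer=pKp????????????
Fragment 2: offset=3 data="oof" -> buffer=pKpoof?????????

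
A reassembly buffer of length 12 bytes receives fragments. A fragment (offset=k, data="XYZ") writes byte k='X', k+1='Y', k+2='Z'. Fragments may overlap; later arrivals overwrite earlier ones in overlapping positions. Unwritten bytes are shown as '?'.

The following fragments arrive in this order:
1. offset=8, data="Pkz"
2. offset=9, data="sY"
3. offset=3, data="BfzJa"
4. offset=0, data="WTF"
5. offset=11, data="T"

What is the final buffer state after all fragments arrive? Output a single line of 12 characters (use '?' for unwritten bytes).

Answer: WTFBfzJaPsYT

Derivation:
Fragment 1: offset=8 data="Pkz" -> buffer=????????Pkz?
Fragment 2: offset=9 data="sY" -> buffer=????????PsY?
Fragment 3: offset=3 data="BfzJa" -> buffer=???BfzJaPsY?
Fragment 4: offset=0 data="WTF" -> buffer=WTFBfzJaPsY?
Fragment 5: offset=11 data="T" -> buffer=WTFBfzJaPsYT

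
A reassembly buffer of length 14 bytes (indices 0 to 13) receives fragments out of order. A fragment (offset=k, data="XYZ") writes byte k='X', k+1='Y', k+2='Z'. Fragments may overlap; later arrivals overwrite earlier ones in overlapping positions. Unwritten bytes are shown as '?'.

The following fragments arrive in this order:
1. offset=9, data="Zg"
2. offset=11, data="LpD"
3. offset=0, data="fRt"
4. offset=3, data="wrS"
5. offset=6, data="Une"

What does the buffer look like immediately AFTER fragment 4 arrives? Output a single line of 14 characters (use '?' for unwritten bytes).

Answer: fRtwrS???ZgLpD

Derivation:
Fragment 1: offset=9 data="Zg" -> buffer=?????????Zg???
Fragment 2: offset=11 data="LpD" -> buffer=?????????ZgLpD
Fragment 3: offset=0 data="fRt" -> buffer=fRt??????ZgLpD
Fragment 4: offset=3 data="wrS" -> buffer=fRtwrS???ZgLpD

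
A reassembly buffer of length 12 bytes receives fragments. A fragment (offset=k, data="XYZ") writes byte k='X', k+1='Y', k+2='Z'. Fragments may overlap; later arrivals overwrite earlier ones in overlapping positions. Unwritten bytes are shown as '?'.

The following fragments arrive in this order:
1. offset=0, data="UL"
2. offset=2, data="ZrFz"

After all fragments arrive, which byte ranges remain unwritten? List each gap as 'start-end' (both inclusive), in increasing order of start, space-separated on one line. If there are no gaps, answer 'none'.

Fragment 1: offset=0 len=2
Fragment 2: offset=2 len=4
Gaps: 6-11

Answer: 6-11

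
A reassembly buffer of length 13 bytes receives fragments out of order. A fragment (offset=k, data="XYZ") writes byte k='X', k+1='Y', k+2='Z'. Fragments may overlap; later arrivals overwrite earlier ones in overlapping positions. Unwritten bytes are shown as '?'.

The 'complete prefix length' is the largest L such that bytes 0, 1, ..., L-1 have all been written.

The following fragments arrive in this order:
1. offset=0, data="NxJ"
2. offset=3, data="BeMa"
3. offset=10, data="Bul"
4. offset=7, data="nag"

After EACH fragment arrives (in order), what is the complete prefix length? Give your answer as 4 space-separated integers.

Fragment 1: offset=0 data="NxJ" -> buffer=NxJ?????????? -> prefix_len=3
Fragment 2: offset=3 data="BeMa" -> buffer=NxJBeMa?????? -> prefix_len=7
Fragment 3: offset=10 data="Bul" -> buffer=NxJBeMa???Bul -> prefix_len=7
Fragment 4: offset=7 data="nag" -> buffer=NxJBeManagBul -> prefix_len=13

Answer: 3 7 7 13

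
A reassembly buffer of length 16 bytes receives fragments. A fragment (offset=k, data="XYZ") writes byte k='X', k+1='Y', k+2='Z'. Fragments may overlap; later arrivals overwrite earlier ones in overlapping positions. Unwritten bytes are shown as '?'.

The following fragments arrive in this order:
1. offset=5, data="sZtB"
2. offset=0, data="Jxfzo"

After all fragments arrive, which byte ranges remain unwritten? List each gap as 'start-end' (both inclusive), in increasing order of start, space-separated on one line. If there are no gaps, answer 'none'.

Answer: 9-15

Derivation:
Fragment 1: offset=5 len=4
Fragment 2: offset=0 len=5
Gaps: 9-15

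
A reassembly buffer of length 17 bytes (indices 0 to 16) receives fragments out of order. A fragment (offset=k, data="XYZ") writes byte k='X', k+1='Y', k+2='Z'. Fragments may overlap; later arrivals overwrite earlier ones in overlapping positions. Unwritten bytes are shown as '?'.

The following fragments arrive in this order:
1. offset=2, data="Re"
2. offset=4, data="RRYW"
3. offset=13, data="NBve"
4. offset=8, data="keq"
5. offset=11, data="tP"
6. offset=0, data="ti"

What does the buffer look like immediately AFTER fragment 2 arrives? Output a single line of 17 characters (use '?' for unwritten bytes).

Fragment 1: offset=2 data="Re" -> buffer=??Re?????????????
Fragment 2: offset=4 data="RRYW" -> buffer=??ReRRYW?????????

Answer: ??ReRRYW?????????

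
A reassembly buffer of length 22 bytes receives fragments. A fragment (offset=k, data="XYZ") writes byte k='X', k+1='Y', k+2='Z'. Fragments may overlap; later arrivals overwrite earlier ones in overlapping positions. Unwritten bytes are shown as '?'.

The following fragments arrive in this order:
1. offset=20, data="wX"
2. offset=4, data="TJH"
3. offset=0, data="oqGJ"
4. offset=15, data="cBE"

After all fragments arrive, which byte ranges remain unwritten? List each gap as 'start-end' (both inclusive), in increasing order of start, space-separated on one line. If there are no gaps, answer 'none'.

Answer: 7-14 18-19

Derivation:
Fragment 1: offset=20 len=2
Fragment 2: offset=4 len=3
Fragment 3: offset=0 len=4
Fragment 4: offset=15 len=3
Gaps: 7-14 18-19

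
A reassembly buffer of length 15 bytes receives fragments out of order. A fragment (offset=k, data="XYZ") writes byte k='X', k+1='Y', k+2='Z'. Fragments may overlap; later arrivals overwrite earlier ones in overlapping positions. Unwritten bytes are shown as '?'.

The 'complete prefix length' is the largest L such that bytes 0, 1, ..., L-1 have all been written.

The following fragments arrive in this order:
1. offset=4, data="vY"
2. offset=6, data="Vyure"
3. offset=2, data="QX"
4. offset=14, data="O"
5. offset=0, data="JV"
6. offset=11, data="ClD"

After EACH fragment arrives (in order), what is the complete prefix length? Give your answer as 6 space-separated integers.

Fragment 1: offset=4 data="vY" -> buffer=????vY????????? -> prefix_len=0
Fragment 2: offset=6 data="Vyure" -> buffer=????vYVyure???? -> prefix_len=0
Fragment 3: offset=2 data="QX" -> buffer=??QXvYVyure???? -> prefix_len=0
Fragment 4: offset=14 data="O" -> buffer=??QXvYVyure???O -> prefix_len=0
Fragment 5: offset=0 data="JV" -> buffer=JVQXvYVyure???O -> prefix_len=11
Fragment 6: offset=11 data="ClD" -> buffer=JVQXvYVyureClDO -> prefix_len=15

Answer: 0 0 0 0 11 15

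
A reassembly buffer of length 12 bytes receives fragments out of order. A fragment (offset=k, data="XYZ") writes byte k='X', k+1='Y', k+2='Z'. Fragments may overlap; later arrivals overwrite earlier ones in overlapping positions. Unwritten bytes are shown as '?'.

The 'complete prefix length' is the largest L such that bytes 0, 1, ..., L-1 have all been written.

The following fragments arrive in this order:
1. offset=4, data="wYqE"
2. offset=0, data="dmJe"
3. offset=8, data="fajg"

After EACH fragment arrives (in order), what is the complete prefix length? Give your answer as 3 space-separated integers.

Answer: 0 8 12

Derivation:
Fragment 1: offset=4 data="wYqE" -> buffer=????wYqE???? -> prefix_len=0
Fragment 2: offset=0 data="dmJe" -> buffer=dmJewYqE???? -> prefix_len=8
Fragment 3: offset=8 data="fajg" -> buffer=dmJewYqEfajg -> prefix_len=12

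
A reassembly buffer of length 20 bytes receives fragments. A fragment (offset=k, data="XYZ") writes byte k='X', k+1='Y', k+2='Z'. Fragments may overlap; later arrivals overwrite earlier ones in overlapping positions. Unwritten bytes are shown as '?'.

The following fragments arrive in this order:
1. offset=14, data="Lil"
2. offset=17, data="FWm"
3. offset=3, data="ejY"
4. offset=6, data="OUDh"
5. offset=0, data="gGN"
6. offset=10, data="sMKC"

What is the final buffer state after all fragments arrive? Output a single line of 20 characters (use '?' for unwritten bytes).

Fragment 1: offset=14 data="Lil" -> buffer=??????????????Lil???
Fragment 2: offset=17 data="FWm" -> buffer=??????????????LilFWm
Fragment 3: offset=3 data="ejY" -> buffer=???ejY????????LilFWm
Fragment 4: offset=6 data="OUDh" -> buffer=???ejYOUDh????LilFWm
Fragment 5: offset=0 data="gGN" -> buffer=gGNejYOUDh????LilFWm
Fragment 6: offset=10 data="sMKC" -> buffer=gGNejYOUDhsMKCLilFWm

Answer: gGNejYOUDhsMKCLilFWm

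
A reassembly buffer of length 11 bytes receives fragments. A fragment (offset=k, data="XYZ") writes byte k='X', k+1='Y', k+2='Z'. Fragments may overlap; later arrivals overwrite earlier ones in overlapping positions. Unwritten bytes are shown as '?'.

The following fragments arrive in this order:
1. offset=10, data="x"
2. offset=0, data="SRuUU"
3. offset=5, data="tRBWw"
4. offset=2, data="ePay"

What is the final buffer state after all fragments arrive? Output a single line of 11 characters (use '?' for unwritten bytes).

Answer: SRePayRBWwx

Derivation:
Fragment 1: offset=10 data="x" -> buffer=??????????x
Fragment 2: offset=0 data="SRuUU" -> buffer=SRuUU?????x
Fragment 3: offset=5 data="tRBWw" -> buffer=SRuUUtRBWwx
Fragment 4: offset=2 data="ePay" -> buffer=SRePayRBWwx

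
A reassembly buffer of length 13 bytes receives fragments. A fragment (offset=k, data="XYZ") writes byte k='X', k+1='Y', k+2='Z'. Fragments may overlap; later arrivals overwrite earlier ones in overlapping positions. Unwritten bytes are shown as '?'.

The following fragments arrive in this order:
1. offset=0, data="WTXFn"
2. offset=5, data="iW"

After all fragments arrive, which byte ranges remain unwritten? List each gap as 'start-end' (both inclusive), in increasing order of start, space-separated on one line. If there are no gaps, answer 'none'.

Fragment 1: offset=0 len=5
Fragment 2: offset=5 len=2
Gaps: 7-12

Answer: 7-12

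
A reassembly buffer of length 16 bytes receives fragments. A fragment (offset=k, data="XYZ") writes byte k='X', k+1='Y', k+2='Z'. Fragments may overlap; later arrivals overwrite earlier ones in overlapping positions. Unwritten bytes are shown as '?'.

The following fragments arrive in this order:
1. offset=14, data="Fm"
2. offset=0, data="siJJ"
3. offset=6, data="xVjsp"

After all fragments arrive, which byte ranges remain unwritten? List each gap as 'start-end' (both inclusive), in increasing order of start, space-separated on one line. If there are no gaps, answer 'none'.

Answer: 4-5 11-13

Derivation:
Fragment 1: offset=14 len=2
Fragment 2: offset=0 len=4
Fragment 3: offset=6 len=5
Gaps: 4-5 11-13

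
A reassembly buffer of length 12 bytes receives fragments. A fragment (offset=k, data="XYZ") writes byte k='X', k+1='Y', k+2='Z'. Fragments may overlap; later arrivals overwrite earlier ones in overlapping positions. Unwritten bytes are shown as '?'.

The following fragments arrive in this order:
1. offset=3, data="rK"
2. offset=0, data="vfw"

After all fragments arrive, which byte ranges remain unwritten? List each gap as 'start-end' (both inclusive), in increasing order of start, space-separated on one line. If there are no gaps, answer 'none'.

Fragment 1: offset=3 len=2
Fragment 2: offset=0 len=3
Gaps: 5-11

Answer: 5-11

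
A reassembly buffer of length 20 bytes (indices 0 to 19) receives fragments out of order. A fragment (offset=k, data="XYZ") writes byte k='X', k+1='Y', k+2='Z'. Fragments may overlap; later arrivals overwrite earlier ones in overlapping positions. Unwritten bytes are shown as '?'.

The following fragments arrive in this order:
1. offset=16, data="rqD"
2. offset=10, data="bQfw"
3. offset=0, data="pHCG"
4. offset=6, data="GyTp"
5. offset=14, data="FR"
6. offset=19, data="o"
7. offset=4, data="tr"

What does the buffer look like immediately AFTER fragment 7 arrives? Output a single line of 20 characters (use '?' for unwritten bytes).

Fragment 1: offset=16 data="rqD" -> buffer=????????????????rqD?
Fragment 2: offset=10 data="bQfw" -> buffer=??????????bQfw??rqD?
Fragment 3: offset=0 data="pHCG" -> buffer=pHCG??????bQfw??rqD?
Fragment 4: offset=6 data="GyTp" -> buffer=pHCG??GyTpbQfw??rqD?
Fragment 5: offset=14 data="FR" -> buffer=pHCG??GyTpbQfwFRrqD?
Fragment 6: offset=19 data="o" -> buffer=pHCG??GyTpbQfwFRrqDo
Fragment 7: offset=4 data="tr" -> buffer=pHCGtrGyTpbQfwFRrqDo

Answer: pHCGtrGyTpbQfwFRrqDo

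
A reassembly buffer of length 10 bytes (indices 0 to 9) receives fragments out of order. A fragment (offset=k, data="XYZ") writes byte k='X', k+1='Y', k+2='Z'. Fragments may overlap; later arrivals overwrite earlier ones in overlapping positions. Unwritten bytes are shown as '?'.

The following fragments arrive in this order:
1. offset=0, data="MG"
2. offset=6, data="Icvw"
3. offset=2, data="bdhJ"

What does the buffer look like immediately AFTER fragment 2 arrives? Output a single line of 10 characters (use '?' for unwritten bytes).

Answer: MG????Icvw

Derivation:
Fragment 1: offset=0 data="MG" -> buffer=MG????????
Fragment 2: offset=6 data="Icvw" -> buffer=MG????Icvw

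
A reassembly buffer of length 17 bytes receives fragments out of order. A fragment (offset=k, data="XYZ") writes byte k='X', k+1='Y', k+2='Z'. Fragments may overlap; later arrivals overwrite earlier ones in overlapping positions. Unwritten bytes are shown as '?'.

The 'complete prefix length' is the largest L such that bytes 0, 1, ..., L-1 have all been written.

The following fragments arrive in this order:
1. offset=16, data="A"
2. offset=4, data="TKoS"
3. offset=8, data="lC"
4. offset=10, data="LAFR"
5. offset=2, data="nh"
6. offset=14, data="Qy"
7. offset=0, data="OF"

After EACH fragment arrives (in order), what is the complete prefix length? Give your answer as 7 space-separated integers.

Fragment 1: offset=16 data="A" -> buffer=????????????????A -> prefix_len=0
Fragment 2: offset=4 data="TKoS" -> buffer=????TKoS????????A -> prefix_len=0
Fragment 3: offset=8 data="lC" -> buffer=????TKoSlC??????A -> prefix_len=0
Fragment 4: offset=10 data="LAFR" -> buffer=????TKoSlCLAFR??A -> prefix_len=0
Fragment 5: offset=2 data="nh" -> buffer=??nhTKoSlCLAFR??A -> prefix_len=0
Fragment 6: offset=14 data="Qy" -> buffer=??nhTKoSlCLAFRQyA -> prefix_len=0
Fragment 7: offset=0 data="OF" -> buffer=OFnhTKoSlCLAFRQyA -> prefix_len=17

Answer: 0 0 0 0 0 0 17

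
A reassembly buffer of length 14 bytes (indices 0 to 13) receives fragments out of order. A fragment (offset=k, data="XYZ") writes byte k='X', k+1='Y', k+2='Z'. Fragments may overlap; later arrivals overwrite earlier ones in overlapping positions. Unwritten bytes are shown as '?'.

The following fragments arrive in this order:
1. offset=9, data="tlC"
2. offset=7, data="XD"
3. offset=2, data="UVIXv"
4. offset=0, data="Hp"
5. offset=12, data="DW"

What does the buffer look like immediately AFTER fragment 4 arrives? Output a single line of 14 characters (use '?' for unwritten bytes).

Fragment 1: offset=9 data="tlC" -> buffer=?????????tlC??
Fragment 2: offset=7 data="XD" -> buffer=???????XDtlC??
Fragment 3: offset=2 data="UVIXv" -> buffer=??UVIXvXDtlC??
Fragment 4: offset=0 data="Hp" -> buffer=HpUVIXvXDtlC??

Answer: HpUVIXvXDtlC??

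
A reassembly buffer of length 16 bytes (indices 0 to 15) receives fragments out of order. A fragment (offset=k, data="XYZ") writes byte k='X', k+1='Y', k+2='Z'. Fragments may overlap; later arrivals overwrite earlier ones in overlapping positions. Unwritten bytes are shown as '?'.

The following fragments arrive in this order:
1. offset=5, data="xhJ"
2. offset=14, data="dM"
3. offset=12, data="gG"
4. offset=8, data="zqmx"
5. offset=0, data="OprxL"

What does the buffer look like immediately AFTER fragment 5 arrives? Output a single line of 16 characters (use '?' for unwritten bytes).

Answer: OprxLxhJzqmxgGdM

Derivation:
Fragment 1: offset=5 data="xhJ" -> buffer=?????xhJ????????
Fragment 2: offset=14 data="dM" -> buffer=?????xhJ??????dM
Fragment 3: offset=12 data="gG" -> buffer=?????xhJ????gGdM
Fragment 4: offset=8 data="zqmx" -> buffer=?????xhJzqmxgGdM
Fragment 5: offset=0 data="OprxL" -> buffer=OprxLxhJzqmxgGdM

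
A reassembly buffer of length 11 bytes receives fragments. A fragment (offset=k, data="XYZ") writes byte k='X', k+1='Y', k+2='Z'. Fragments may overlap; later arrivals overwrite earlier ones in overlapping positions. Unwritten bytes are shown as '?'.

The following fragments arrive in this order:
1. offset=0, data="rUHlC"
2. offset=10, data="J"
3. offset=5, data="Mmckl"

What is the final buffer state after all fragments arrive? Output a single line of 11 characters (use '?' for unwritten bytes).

Answer: rUHlCMmcklJ

Derivation:
Fragment 1: offset=0 data="rUHlC" -> buffer=rUHlC??????
Fragment 2: offset=10 data="J" -> buffer=rUHlC?????J
Fragment 3: offset=5 data="Mmckl" -> buffer=rUHlCMmcklJ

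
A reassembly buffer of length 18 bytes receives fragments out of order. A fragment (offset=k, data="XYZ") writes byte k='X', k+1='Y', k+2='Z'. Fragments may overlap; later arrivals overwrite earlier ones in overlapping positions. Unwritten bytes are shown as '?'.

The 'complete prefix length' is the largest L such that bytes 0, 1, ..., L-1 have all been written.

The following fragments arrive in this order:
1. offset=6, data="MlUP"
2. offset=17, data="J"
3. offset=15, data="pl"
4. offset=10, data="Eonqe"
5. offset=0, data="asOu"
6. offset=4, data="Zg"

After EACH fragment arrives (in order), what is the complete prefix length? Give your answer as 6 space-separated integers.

Answer: 0 0 0 0 4 18

Derivation:
Fragment 1: offset=6 data="MlUP" -> buffer=??????MlUP???????? -> prefix_len=0
Fragment 2: offset=17 data="J" -> buffer=??????MlUP???????J -> prefix_len=0
Fragment 3: offset=15 data="pl" -> buffer=??????MlUP?????plJ -> prefix_len=0
Fragment 4: offset=10 data="Eonqe" -> buffer=??????MlUPEonqeplJ -> prefix_len=0
Fragment 5: offset=0 data="asOu" -> buffer=asOu??MlUPEonqeplJ -> prefix_len=4
Fragment 6: offset=4 data="Zg" -> buffer=asOuZgMlUPEonqeplJ -> prefix_len=18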